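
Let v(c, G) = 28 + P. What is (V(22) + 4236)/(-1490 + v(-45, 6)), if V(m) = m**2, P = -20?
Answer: -2360/741 ≈ -3.1849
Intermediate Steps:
v(c, G) = 8 (v(c, G) = 28 - 20 = 8)
(V(22) + 4236)/(-1490 + v(-45, 6)) = (22**2 + 4236)/(-1490 + 8) = (484 + 4236)/(-1482) = 4720*(-1/1482) = -2360/741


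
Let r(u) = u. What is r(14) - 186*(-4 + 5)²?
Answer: -172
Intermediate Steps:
r(14) - 186*(-4 + 5)² = 14 - 186*(-4 + 5)² = 14 - 186*1² = 14 - 186*1 = 14 - 186 = -172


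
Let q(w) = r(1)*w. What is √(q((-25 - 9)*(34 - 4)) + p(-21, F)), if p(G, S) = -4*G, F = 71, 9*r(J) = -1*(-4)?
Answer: 2*I*√831/3 ≈ 19.218*I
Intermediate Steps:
r(J) = 4/9 (r(J) = (-1*(-4))/9 = (⅑)*4 = 4/9)
q(w) = 4*w/9
√(q((-25 - 9)*(34 - 4)) + p(-21, F)) = √(4*((-25 - 9)*(34 - 4))/9 - 4*(-21)) = √(4*(-34*30)/9 + 84) = √((4/9)*(-1020) + 84) = √(-1360/3 + 84) = √(-1108/3) = 2*I*√831/3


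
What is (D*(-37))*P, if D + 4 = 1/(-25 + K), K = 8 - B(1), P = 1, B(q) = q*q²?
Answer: 2701/18 ≈ 150.06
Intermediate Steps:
B(q) = q³
K = 7 (K = 8 - 1*1³ = 8 - 1*1 = 8 - 1 = 7)
D = -73/18 (D = -4 + 1/(-25 + 7) = -4 + 1/(-18) = -4 - 1/18 = -73/18 ≈ -4.0556)
(D*(-37))*P = -73/18*(-37)*1 = (2701/18)*1 = 2701/18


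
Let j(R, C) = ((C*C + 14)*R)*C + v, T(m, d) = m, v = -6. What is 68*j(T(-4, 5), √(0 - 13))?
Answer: -408 - 272*I*√13 ≈ -408.0 - 980.71*I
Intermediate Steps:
j(R, C) = -6 + C*R*(14 + C²) (j(R, C) = ((C*C + 14)*R)*C - 6 = ((C² + 14)*R)*C - 6 = ((14 + C²)*R)*C - 6 = (R*(14 + C²))*C - 6 = C*R*(14 + C²) - 6 = -6 + C*R*(14 + C²))
68*j(T(-4, 5), √(0 - 13)) = 68*(-6 - 4*(0 - 13)^(3/2) + 14*√(0 - 13)*(-4)) = 68*(-6 - 4*(-13*I*√13) + 14*√(-13)*(-4)) = 68*(-6 - 4*(-13*I*√13) + 14*(I*√13)*(-4)) = 68*(-6 - (-52)*I*√13 - 56*I*√13) = 68*(-6 + 52*I*√13 - 56*I*√13) = 68*(-6 - 4*I*√13) = -408 - 272*I*√13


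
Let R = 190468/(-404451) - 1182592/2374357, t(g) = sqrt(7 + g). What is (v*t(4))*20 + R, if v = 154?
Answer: -930539546068/960311063007 + 3080*sqrt(11) ≈ 10214.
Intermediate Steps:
R = -930539546068/960311063007 (R = 190468*(-1/404451) - 1182592*1/2374357 = -190468/404451 - 1182592/2374357 = -930539546068/960311063007 ≈ -0.96900)
(v*t(4))*20 + R = (154*sqrt(7 + 4))*20 - 930539546068/960311063007 = (154*sqrt(11))*20 - 930539546068/960311063007 = 3080*sqrt(11) - 930539546068/960311063007 = -930539546068/960311063007 + 3080*sqrt(11)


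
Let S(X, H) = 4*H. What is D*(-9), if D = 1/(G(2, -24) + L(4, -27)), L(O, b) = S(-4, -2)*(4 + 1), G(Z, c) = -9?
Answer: 9/49 ≈ 0.18367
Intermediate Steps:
L(O, b) = -40 (L(O, b) = (4*(-2))*(4 + 1) = -8*5 = -40)
D = -1/49 (D = 1/(-9 - 40) = 1/(-49) = -1/49 ≈ -0.020408)
D*(-9) = -1/49*(-9) = 9/49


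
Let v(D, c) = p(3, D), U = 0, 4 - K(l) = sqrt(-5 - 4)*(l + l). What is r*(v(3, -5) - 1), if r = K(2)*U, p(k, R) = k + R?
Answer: 0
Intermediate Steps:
K(l) = 4 - 6*I*l (K(l) = 4 - sqrt(-5 - 4)*(l + l) = 4 - sqrt(-9)*2*l = 4 - 3*I*2*l = 4 - 6*I*l)
p(k, R) = R + k
v(D, c) = 3 + D (v(D, c) = D + 3 = 3 + D)
r = 0 (r = (4 - 6*I*2)*0 = (4 - 12*I)*0 = 0)
r*(v(3, -5) - 1) = 0*((3 + 3) - 1) = 0*(6 - 1) = 0*5 = 0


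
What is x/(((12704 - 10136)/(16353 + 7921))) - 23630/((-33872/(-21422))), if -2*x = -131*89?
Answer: 218321285581/5436456 ≈ 40159.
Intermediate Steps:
x = 11659/2 (x = -(-131)*89/2 = -½*(-11659) = 11659/2 ≈ 5829.5)
x/(((12704 - 10136)/(16353 + 7921))) - 23630/((-33872/(-21422))) = 11659/(2*(((12704 - 10136)/(16353 + 7921)))) - 23630/((-33872/(-21422))) = 11659/(2*((2568/24274))) - 23630/((-33872*(-1/21422))) = 11659/(2*((2568*(1/24274)))) - 23630/16936/10711 = 11659/(2*(1284/12137)) - 23630*10711/16936 = (11659/2)*(12137/1284) - 126550465/8468 = 141505283/2568 - 126550465/8468 = 218321285581/5436456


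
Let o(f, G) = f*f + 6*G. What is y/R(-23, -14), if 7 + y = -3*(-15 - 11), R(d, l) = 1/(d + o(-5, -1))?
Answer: -284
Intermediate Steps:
o(f, G) = f² + 6*G
R(d, l) = 1/(19 + d) (R(d, l) = 1/(d + ((-5)² + 6*(-1))) = 1/(d + (25 - 6)) = 1/(d + 19) = 1/(19 + d))
y = 71 (y = -7 - 3*(-15 - 11) = -7 - 3*(-26) = -7 + 78 = 71)
y/R(-23, -14) = 71/(1/(19 - 23)) = 71/(1/(-4)) = 71/(-¼) = 71*(-4) = -284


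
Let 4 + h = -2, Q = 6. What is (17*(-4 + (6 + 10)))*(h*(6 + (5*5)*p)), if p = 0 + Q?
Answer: -190944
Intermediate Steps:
h = -6 (h = -4 - 2 = -6)
p = 6 (p = 0 + 6 = 6)
(17*(-4 + (6 + 10)))*(h*(6 + (5*5)*p)) = (17*(-4 + (6 + 10)))*(-6*(6 + (5*5)*6)) = (17*(-4 + 16))*(-6*(6 + 25*6)) = (17*12)*(-6*(6 + 150)) = 204*(-6*156) = 204*(-936) = -190944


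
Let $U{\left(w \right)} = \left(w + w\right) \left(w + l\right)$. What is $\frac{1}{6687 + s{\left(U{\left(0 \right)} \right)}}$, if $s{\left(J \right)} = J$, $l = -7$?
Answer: $\frac{1}{6687} \approx 0.00014954$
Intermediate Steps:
$U{\left(w \right)} = 2 w \left(-7 + w\right)$ ($U{\left(w \right)} = \left(w + w\right) \left(w - 7\right) = 2 w \left(-7 + w\right)$)
$\frac{1}{6687 + s{\left(U{\left(0 \right)} \right)}} = \frac{1}{6687 + 2 \cdot 0 \left(-7 + 0\right)} = \frac{1}{6687 + 2 \cdot 0 \left(-7\right)} = \frac{1}{6687 + 0} = \frac{1}{6687}$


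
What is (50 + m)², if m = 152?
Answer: 40804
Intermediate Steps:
(50 + m)² = (50 + 152)² = 202² = 40804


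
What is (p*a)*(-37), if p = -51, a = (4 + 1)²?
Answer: 47175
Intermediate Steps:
a = 25 (a = 5² = 25)
(p*a)*(-37) = -51*25*(-37) = -1275*(-37) = 47175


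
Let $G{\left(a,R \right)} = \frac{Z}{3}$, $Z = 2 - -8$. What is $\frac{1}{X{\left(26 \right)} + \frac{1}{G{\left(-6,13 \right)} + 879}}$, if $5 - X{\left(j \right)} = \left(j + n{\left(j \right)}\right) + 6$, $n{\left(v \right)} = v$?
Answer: $- \frac{2647}{140288} \approx -0.018868$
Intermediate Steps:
$Z = 10$ ($Z = 2 + 8 = 10$)
$G{\left(a,R \right)} = \frac{10}{3}$
$X{\left(j \right)} = -1 - 2 j$ ($X{\left(j \right)} = 5 - \left(\left(j + j\right) + 6\right) = 5 - \left(2 j + 6\right) = 5 - \left(6 + 2 j\right) = -1 - 2 j$)
$\frac{1}{X{\left(26 \right)} + \frac{1}{G{\left(-6,13 \right)} + 879}} = \frac{1}{\left(-1 - 52\right) + \frac{1}{\frac{10}{3} + 879}} = \frac{1}{\left(-1 - 52\right) + \frac{1}{\frac{2647}{3}}} = \frac{1}{-53 + \frac{3}{2647}} = \frac{1}{- \frac{140288}{2647}} = - \frac{2647}{140288}$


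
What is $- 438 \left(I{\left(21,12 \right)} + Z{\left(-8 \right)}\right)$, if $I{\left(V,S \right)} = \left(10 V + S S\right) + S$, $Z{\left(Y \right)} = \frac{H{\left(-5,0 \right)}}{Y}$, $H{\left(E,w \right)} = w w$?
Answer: $-160308$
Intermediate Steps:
$H{\left(E,w \right)} = w^{2}$
$Z{\left(Y \right)} = 0$ ($Z{\left(Y \right)} = \frac{0^{2}}{Y} = \frac{0}{Y} = 0$)
$I{\left(V,S \right)} = S + S^{2} + 10 V$ ($I{\left(V,S \right)} = \left(10 V + S^{2}\right) + S = \left(S^{2} + 10 V\right) + S = S + S^{2} + 10 V$)
$- 438 \left(I{\left(21,12 \right)} + Z{\left(-8 \right)}\right) = - 438 \left(\left(12 + 12^{2} + 10 \cdot 21\right) + 0\right) = - 438 \left(\left(12 + 144 + 210\right) + 0\right) = - 438 \left(366 + 0\right) = \left(-438\right) 366 = -160308$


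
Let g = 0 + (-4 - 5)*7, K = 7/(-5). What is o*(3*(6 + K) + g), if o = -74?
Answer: 18204/5 ≈ 3640.8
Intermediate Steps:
K = -7/5 (K = 7*(-1/5) = -7/5 ≈ -1.4000)
g = -63 (g = 0 - 9*7 = 0 - 63 = -63)
o*(3*(6 + K) + g) = -74*(3*(6 - 7/5) - 63) = -74*(3*(23/5) - 63) = -74*(69/5 - 63) = -74*(-246/5) = 18204/5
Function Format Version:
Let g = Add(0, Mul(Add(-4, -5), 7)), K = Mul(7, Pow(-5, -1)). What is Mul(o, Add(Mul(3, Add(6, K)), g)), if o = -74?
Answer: Rational(18204, 5) ≈ 3640.8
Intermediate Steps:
K = Rational(-7, 5) (K = Mul(7, Rational(-1, 5)) = Rational(-7, 5) ≈ -1.4000)
g = -63 (g = Add(0, Mul(-9, 7)) = Add(0, -63) = -63)
Mul(o, Add(Mul(3, Add(6, K)), g)) = Mul(-74, Add(Mul(3, Add(6, Rational(-7, 5))), -63)) = Mul(-74, Add(Mul(3, Rational(23, 5)), -63)) = Mul(-74, Add(Rational(69, 5), -63)) = Mul(-74, Rational(-246, 5)) = Rational(18204, 5)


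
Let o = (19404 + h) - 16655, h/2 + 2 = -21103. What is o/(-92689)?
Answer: 39461/92689 ≈ 0.42574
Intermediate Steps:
h = -42210 (h = -4 + 2*(-21103) = -4 - 42206 = -42210)
o = -39461 (o = (19404 - 42210) - 16655 = -22806 - 16655 = -39461)
o/(-92689) = -39461/(-92689) = -39461*(-1/92689) = 39461/92689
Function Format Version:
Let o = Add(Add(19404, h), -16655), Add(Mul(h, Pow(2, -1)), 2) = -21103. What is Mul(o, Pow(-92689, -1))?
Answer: Rational(39461, 92689) ≈ 0.42574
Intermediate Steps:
h = -42210 (h = Add(-4, Mul(2, -21103)) = Add(-4, -42206) = -42210)
o = -39461 (o = Add(Add(19404, -42210), -16655) = Add(-22806, -16655) = -39461)
Mul(o, Pow(-92689, -1)) = Mul(-39461, Pow(-92689, -1)) = Mul(-39461, Rational(-1, 92689)) = Rational(39461, 92689)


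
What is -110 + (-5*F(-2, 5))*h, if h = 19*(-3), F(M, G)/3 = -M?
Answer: 1600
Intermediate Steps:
F(M, G) = -3*M (F(M, G) = 3*(-M) = -3*M)
h = -57
-110 + (-5*F(-2, 5))*h = -110 - (-15)*(-2)*(-57) = -110 - 5*6*(-57) = -110 - 30*(-57) = -110 + 1710 = 1600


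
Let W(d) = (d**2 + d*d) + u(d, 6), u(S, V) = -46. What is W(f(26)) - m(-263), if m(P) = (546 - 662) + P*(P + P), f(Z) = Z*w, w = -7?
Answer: -72020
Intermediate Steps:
f(Z) = -7*Z (f(Z) = Z*(-7) = -7*Z)
m(P) = -116 + 2*P**2 (m(P) = -116 + P*(2*P) = -116 + 2*P**2)
W(d) = -46 + 2*d**2 (W(d) = (d**2 + d*d) - 46 = (d**2 + d**2) - 46 = 2*d**2 - 46 = -46 + 2*d**2)
W(f(26)) - m(-263) = (-46 + 2*(-7*26)**2) - (-116 + 2*(-263)**2) = (-46 + 2*(-182)**2) - (-116 + 2*69169) = (-46 + 2*33124) - (-116 + 138338) = (-46 + 66248) - 1*138222 = 66202 - 138222 = -72020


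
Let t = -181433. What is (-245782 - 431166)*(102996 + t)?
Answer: 53097770276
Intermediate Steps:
(-245782 - 431166)*(102996 + t) = (-245782 - 431166)*(102996 - 181433) = -676948*(-78437) = 53097770276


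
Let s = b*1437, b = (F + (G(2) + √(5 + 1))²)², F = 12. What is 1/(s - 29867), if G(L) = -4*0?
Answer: 1/435721 ≈ 2.2950e-6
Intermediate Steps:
G(L) = 0
b = 324 (b = (12 + (0 + √(5 + 1))²)² = (12 + (0 + √6)²)² = (12 + (√6)²)² = (12 + 6)² = 18² = 324)
s = 465588 (s = 324*1437 = 465588)
1/(s - 29867) = 1/(465588 - 29867) = 1/435721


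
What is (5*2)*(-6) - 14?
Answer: -74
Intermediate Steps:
(5*2)*(-6) - 14 = 10*(-6) - 14 = -60 - 14 = -74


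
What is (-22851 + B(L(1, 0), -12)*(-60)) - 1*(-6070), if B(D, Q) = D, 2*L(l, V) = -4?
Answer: -16661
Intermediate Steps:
L(l, V) = -2 (L(l, V) = (½)*(-4) = -2)
(-22851 + B(L(1, 0), -12)*(-60)) - 1*(-6070) = (-22851 - 2*(-60)) - 1*(-6070) = (-22851 + 120) + 6070 = -22731 + 6070 = -16661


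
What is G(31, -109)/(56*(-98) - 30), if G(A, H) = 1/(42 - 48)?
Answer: 1/33108 ≈ 3.0204e-5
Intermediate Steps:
G(A, H) = -⅙ (G(A, H) = 1/(-6) = -⅙)
G(31, -109)/(56*(-98) - 30) = -1/(6*(56*(-98) - 30)) = -1/(6*(-5488 - 30)) = -⅙/(-5518) = -⅙*(-1/5518) = 1/33108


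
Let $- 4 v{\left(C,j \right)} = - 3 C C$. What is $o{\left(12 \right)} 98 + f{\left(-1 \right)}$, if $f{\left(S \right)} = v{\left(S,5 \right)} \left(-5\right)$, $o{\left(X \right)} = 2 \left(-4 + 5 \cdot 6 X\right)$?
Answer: $\frac{279089}{4} \approx 69772.0$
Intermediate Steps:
$v{\left(C,j \right)} = \frac{3 C^{2}}{4}$ ($v{\left(C,j \right)} = - \frac{- 3 C C}{4} = - \frac{\left(-3\right) C^{2}}{4} = \frac{3 C^{2}}{4}$)
$o{\left(X \right)} = -8 + 60 X$ ($o{\left(X \right)} = 2 \left(-4 + 30 X\right) = -8 + 60 X$)
$f{\left(S \right)} = - \frac{15 S^{2}}{4}$ ($f{\left(S \right)} = \frac{3 S^{2}}{4} \left(-5\right) = - \frac{15 S^{2}}{4}$)
$o{\left(12 \right)} 98 + f{\left(-1 \right)} = \left(-8 + 60 \cdot 12\right) 98 - \frac{15 \left(-1\right)^{2}}{4} = \left(-8 + 720\right) 98 - \frac{15}{4} = 712 \cdot 98 - \frac{15}{4} = 69776 - \frac{15}{4} = \frac{279089}{4}$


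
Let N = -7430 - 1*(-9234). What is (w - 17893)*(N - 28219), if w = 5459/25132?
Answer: 115323637185/244 ≈ 4.7264e+8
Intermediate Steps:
N = 1804 (N = -7430 + 9234 = 1804)
w = 53/244 (w = 5459*(1/25132) = 53/244 ≈ 0.21721)
(w - 17893)*(N - 28219) = (53/244 - 17893)*(1804 - 28219) = -4365839/244*(-26415) = 115323637185/244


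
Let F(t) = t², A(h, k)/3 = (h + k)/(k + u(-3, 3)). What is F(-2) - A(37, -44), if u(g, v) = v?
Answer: 143/41 ≈ 3.4878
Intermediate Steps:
A(h, k) = 3*(h + k)/(3 + k) (A(h, k) = 3*((h + k)/(k + 3)) = 3*((h + k)/(3 + k)) = 3*(h + k)/(3 + k))
F(-2) - A(37, -44) = (-2)² - 3*(37 - 44)/(3 - 44) = 4 - 3*(-7)/(-41) = 4 - 3*(-1)*(-7)/41 = 4 - 1*21/41 = 4 - 21/41 = 143/41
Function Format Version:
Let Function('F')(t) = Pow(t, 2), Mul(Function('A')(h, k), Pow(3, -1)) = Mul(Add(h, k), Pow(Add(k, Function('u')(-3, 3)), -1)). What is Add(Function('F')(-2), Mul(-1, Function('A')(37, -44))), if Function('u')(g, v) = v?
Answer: Rational(143, 41) ≈ 3.4878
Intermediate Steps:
Function('A')(h, k) = Mul(3, Pow(Add(3, k), -1), Add(h, k)) (Function('A')(h, k) = Mul(3, Mul(Add(h, k), Pow(Add(k, 3), -1))) = Mul(3, Mul(Add(h, k), Pow(Add(3, k), -1))) = Mul(3, Mul(Pow(Add(3, k), -1), Add(h, k))) = Mul(3, Pow(Add(3, k), -1), Add(h, k)))
Add(Function('F')(-2), Mul(-1, Function('A')(37, -44))) = Add(Pow(-2, 2), Mul(-1, Mul(3, Pow(Add(3, -44), -1), Add(37, -44)))) = Add(4, Mul(-1, Mul(3, Pow(-41, -1), -7))) = Add(4, Mul(-1, Mul(3, Rational(-1, 41), -7))) = Add(4, Mul(-1, Rational(21, 41))) = Add(4, Rational(-21, 41)) = Rational(143, 41)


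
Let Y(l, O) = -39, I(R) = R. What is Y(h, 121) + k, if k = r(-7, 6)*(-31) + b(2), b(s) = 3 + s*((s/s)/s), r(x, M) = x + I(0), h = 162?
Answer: 182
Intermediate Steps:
r(x, M) = x (r(x, M) = x + 0 = x)
b(s) = 4 (b(s) = 3 + s*(1/s) = 3 + s/s = 3 + 1 = 4)
k = 221 (k = -7*(-31) + 4 = 217 + 4 = 221)
Y(h, 121) + k = -39 + 221 = 182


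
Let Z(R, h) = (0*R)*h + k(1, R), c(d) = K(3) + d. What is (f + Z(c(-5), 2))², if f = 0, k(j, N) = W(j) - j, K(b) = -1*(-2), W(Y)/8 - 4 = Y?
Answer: 1521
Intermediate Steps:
W(Y) = 32 + 8*Y
K(b) = 2
k(j, N) = 32 + 7*j (k(j, N) = (32 + 8*j) - j = 32 + 7*j)
c(d) = 2 + d
Z(R, h) = 39 (Z(R, h) = (0*R)*h + (32 + 7*1) = 0*h + (32 + 7) = 0 + 39 = 39)
(f + Z(c(-5), 2))² = (0 + 39)² = 39² = 1521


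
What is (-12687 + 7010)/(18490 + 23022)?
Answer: -5677/41512 ≈ -0.13676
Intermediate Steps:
(-12687 + 7010)/(18490 + 23022) = -5677/41512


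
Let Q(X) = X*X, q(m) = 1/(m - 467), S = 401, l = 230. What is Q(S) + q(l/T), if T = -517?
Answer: 38860616352/241669 ≈ 1.6080e+5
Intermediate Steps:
q(m) = 1/(-467 + m)
Q(X) = X²
Q(S) + q(l/T) = 401² + 1/(-467 + 230/(-517)) = 160801 + 1/(-467 + 230*(-1/517)) = 160801 + 1/(-467 - 230/517) = 160801 + 1/(-241669/517) = 160801 - 517/241669 = 38860616352/241669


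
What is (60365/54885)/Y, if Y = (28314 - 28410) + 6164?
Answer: 12073/66608436 ≈ 0.00018125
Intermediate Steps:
Y = 6068 (Y = -96 + 6164 = 6068)
(60365/54885)/Y = (60365/54885)/6068 = (60365*(1/54885))*(1/6068) = (12073/10977)*(1/6068) = 12073/66608436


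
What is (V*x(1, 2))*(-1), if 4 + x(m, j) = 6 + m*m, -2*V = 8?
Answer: 12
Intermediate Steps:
V = -4 (V = -½*8 = -4)
x(m, j) = 2 + m² (x(m, j) = -4 + (6 + m*m) = -4 + (6 + m²) = 2 + m²)
(V*x(1, 2))*(-1) = -4*(2 + 1²)*(-1) = -4*(2 + 1)*(-1) = -4*3*(-1) = -12*(-1) = 12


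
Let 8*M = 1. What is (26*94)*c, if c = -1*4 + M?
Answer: -18941/2 ≈ -9470.5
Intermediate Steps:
M = ⅛ (M = (⅛)*1 = ⅛ ≈ 0.12500)
c = -31/8 (c = -1*4 + ⅛ = -4 + ⅛ = -31/8 ≈ -3.8750)
(26*94)*c = (26*94)*(-31/8) = 2444*(-31/8) = -18941/2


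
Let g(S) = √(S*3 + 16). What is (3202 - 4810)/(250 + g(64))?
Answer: -33500/5191 + 536*√13/5191 ≈ -6.0812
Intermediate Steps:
g(S) = √(16 + 3*S) (g(S) = √(3*S + 16) = √(16 + 3*S))
(3202 - 4810)/(250 + g(64)) = (3202 - 4810)/(250 + √(16 + 3*64)) = -1608/(250 + √(16 + 192)) = -1608/(250 + √208) = -1608/(250 + 4*√13)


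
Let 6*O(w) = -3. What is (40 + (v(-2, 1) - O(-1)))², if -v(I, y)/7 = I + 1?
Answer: 9025/4 ≈ 2256.3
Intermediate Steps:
v(I, y) = -7 - 7*I (v(I, y) = -7*(I + 1) = -7*(1 + I) = -7 - 7*I)
O(w) = -½ (O(w) = (⅙)*(-3) = -½)
(40 + (v(-2, 1) - O(-1)))² = (40 + ((-7 - 7*(-2)) - 1*(-½)))² = (40 + ((-7 + 14) + ½))² = (40 + (7 + ½))² = (40 + 15/2)² = (95/2)² = 9025/4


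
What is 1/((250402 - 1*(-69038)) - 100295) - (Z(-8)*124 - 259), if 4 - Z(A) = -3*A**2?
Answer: -5269341524/219145 ≈ -24045.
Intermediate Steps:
Z(A) = 4 + 3*A**2 (Z(A) = 4 - (-3)*A**2 = 4 + 3*A**2)
1/((250402 - 1*(-69038)) - 100295) - (Z(-8)*124 - 259) = 1/((250402 - 1*(-69038)) - 100295) - ((4 + 3*(-8)**2)*124 - 259) = 1/((250402 + 69038) - 100295) - ((4 + 3*64)*124 - 259) = 1/(319440 - 100295) - ((4 + 192)*124 - 259) = 1/219145 - (196*124 - 259) = 1/219145 - (24304 - 259) = 1/219145 - 1*24045 = 1/219145 - 24045 = -5269341524/219145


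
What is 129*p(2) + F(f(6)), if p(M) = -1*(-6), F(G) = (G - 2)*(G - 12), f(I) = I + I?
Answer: 774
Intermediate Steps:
f(I) = 2*I
F(G) = (-12 + G)*(-2 + G) (F(G) = (-2 + G)*(-12 + G) = (-12 + G)*(-2 + G))
p(M) = 6
129*p(2) + F(f(6)) = 129*6 + (24 + (2*6)² - 28*6) = 774 + (24 + 12² - 14*12) = 774 + (24 + 144 - 168) = 774 + 0 = 774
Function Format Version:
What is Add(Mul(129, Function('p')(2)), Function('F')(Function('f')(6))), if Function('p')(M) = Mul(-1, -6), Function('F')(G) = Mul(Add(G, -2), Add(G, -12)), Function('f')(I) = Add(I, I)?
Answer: 774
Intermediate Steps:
Function('f')(I) = Mul(2, I)
Function('F')(G) = Mul(Add(-12, G), Add(-2, G)) (Function('F')(G) = Mul(Add(-2, G), Add(-12, G)) = Mul(Add(-12, G), Add(-2, G)))
Function('p')(M) = 6
Add(Mul(129, Function('p')(2)), Function('F')(Function('f')(6))) = Add(Mul(129, 6), Add(24, Pow(Mul(2, 6), 2), Mul(-14, Mul(2, 6)))) = Add(774, Add(24, Pow(12, 2), Mul(-14, 12))) = Add(774, Add(24, 144, -168)) = Add(774, 0) = 774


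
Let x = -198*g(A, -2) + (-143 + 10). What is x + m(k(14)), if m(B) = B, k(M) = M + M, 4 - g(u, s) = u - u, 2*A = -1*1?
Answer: -897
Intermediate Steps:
A = -½ (A = (-1*1)/2 = (½)*(-1) = -½ ≈ -0.50000)
g(u, s) = 4 (g(u, s) = 4 - (u - u) = 4 - 1*0 = 4 + 0 = 4)
k(M) = 2*M
x = -925 (x = -198*4 + (-143 + 10) = -792 - 133 = -925)
x + m(k(14)) = -925 + 2*14 = -925 + 28 = -897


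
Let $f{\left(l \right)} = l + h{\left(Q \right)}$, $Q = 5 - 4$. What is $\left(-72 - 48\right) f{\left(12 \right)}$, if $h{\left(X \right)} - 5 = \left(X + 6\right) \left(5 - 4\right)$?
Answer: $-2880$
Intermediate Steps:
$Q = 1$
$h{\left(X \right)} = 11 + X$ ($h{\left(X \right)} = 5 + \left(X + 6\right) \left(5 - 4\right) = 5 + \left(6 + X\right) 1 = 5 + \left(6 + X\right) = 11 + X$)
$f{\left(l \right)} = 12 + l$ ($f{\left(l \right)} = l + \left(11 + 1\right) = l + 12 = 12 + l$)
$\left(-72 - 48\right) f{\left(12 \right)} = \left(-72 - 48\right) \left(12 + 12\right) = \left(-120\right) 24 = -2880$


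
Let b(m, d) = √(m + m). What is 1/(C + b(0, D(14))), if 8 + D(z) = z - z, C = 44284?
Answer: 1/44284 ≈ 2.2582e-5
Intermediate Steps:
D(z) = -8 (D(z) = -8 + (z - z) = -8 + 0 = -8)
b(m, d) = √2*√m (b(m, d) = √(2*m) = √2*√m)
1/(C + b(0, D(14))) = 1/(44284 + √2*√0) = 1/(44284 + √2*0) = 1/(44284 + 0) = 1/44284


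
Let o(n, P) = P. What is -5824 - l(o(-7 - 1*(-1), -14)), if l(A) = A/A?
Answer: -5825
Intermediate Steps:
l(A) = 1
-5824 - l(o(-7 - 1*(-1), -14)) = -5824 - 1*1 = -5824 - 1 = -5825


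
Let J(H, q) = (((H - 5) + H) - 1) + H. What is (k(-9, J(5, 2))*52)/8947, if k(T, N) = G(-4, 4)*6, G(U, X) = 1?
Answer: 312/8947 ≈ 0.034872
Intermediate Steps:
J(H, q) = -6 + 3*H (J(H, q) = (((-5 + H) + H) - 1) + H = ((-5 + 2*H) - 1) + H = (-6 + 2*H) + H = -6 + 3*H)
k(T, N) = 6 (k(T, N) = 1*6 = 6)
(k(-9, J(5, 2))*52)/8947 = (6*52)/8947 = 312*(1/8947) = 312/8947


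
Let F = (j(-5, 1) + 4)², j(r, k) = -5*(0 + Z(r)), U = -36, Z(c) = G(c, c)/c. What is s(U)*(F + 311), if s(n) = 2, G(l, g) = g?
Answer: 624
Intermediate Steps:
Z(c) = 1 (Z(c) = c/c = 1)
j(r, k) = -5 (j(r, k) = -5*(0 + 1) = -5*1 = -5)
F = 1 (F = (-5 + 4)² = (-1)² = 1)
s(U)*(F + 311) = 2*(1 + 311) = 2*312 = 624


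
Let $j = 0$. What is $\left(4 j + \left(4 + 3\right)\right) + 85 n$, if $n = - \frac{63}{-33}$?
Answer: $\frac{1862}{11} \approx 169.27$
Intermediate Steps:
$n = \frac{21}{11}$ ($n = \left(-63\right) \left(- \frac{1}{33}\right) = \frac{21}{11} \approx 1.9091$)
$\left(4 j + \left(4 + 3\right)\right) + 85 n = \left(4 \cdot 0 + \left(4 + 3\right)\right) + 85 \cdot \frac{21}{11} = \left(0 + 7\right) + \frac{1785}{11} = 7 + \frac{1785}{11} = \frac{1862}{11}$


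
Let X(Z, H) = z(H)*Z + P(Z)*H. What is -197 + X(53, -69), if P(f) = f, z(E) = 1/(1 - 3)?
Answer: -7761/2 ≈ -3880.5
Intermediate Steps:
z(E) = -½ (z(E) = 1/(-2) = -½)
X(Z, H) = -Z/2 + H*Z (X(Z, H) = -Z/2 + Z*H = -Z/2 + H*Z)
-197 + X(53, -69) = -197 + 53*(-½ - 69) = -197 + 53*(-139/2) = -197 - 7367/2 = -7761/2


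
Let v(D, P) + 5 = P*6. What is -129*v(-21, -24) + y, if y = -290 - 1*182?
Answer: 18749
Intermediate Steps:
v(D, P) = -5 + 6*P (v(D, P) = -5 + P*6 = -5 + 6*P)
y = -472 (y = -290 - 182 = -472)
-129*v(-21, -24) + y = -129*(-5 + 6*(-24)) - 472 = -129*(-5 - 144) - 472 = -129*(-149) - 472 = 19221 - 472 = 18749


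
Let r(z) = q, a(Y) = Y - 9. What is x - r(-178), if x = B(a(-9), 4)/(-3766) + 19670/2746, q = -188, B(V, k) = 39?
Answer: 1009080047/5170718 ≈ 195.15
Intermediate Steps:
a(Y) = -9 + Y
x = 36985063/5170718 (x = 39/(-3766) + 19670/2746 = 39*(-1/3766) + 19670*(1/2746) = -39/3766 + 9835/1373 = 36985063/5170718 ≈ 7.1528)
r(z) = -188
x - r(-178) = 36985063/5170718 - 1*(-188) = 36985063/5170718 + 188 = 1009080047/5170718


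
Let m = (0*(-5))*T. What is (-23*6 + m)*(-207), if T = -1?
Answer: 28566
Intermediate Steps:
m = 0 (m = (0*(-5))*(-1) = 0*(-1) = 0)
(-23*6 + m)*(-207) = (-23*6 + 0)*(-207) = (-138 + 0)*(-207) = -138*(-207) = 28566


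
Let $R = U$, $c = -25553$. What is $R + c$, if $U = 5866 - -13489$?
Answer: $-6198$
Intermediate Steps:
$U = 19355$ ($U = 5866 + 13489 = 19355$)
$R = 19355$
$R + c = 19355 - 25553 = -6198$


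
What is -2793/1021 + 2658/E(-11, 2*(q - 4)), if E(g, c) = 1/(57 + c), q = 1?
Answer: 138401925/1021 ≈ 1.3556e+5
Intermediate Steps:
-2793/1021 + 2658/E(-11, 2*(q - 4)) = -2793/1021 + 2658/(1/(57 + 2*(1 - 4))) = -2793*1/1021 + 2658/(1/(57 + 2*(-3))) = -2793/1021 + 2658/(1/(57 - 6)) = -2793/1021 + 2658/(1/51) = -2793/1021 + 2658*51 = -2793/1021 + 135558 = 138401925/1021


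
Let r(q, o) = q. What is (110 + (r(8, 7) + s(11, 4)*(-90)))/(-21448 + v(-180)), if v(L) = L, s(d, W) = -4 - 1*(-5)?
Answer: -7/5407 ≈ -0.0012946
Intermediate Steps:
s(d, W) = 1 (s(d, W) = -4 + 5 = 1)
(110 + (r(8, 7) + s(11, 4)*(-90)))/(-21448 + v(-180)) = (110 + (8 + 1*(-90)))/(-21448 - 180) = (110 + (8 - 90))/(-21628) = (110 - 82)*(-1/21628) = 28*(-1/21628) = -7/5407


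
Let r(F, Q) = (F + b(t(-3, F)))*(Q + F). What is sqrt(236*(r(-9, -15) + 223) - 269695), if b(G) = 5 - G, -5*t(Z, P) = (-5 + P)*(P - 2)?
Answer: 7*I*sqrt(188195)/5 ≈ 607.34*I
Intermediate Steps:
t(Z, P) = -(-5 + P)*(-2 + P)/5 (t(Z, P) = -(-5 + P)*(P - 2)/5 = -(-5 + P)*(-2 + P)/5)
r(F, Q) = (F + Q)*(7 - 2*F/5 + F**2/5) (r(F, Q) = (F + (5 - (-2 - F**2/5 + 7*F/5)))*(Q + F) = (F + (5 + (2 - 7*F/5 + F**2/5)))*(F + Q) = (F + (7 - 7*F/5 + F**2/5))*(F + Q) = (7 - 2*F/5 + F**2/5)*(F + Q) = (F + Q)*(7 - 2*F/5 + F**2/5))
sqrt(236*(r(-9, -15) + 223) - 269695) = sqrt(236*((7*(-9) + 7*(-15) - 2/5*(-9)**2 + (1/5)*(-9)**3 - 2/5*(-9)*(-15) + (1/5)*(-15)*(-9)**2) + 223) - 269695) = sqrt(236*((-63 - 105 - 2/5*81 + (1/5)*(-729) - 54 + (1/5)*(-15)*81) + 223) - 269695) = sqrt(236*((-63 - 105 - 162/5 - 729/5 - 54 - 243) + 223) - 269695) = sqrt(236*(-3216/5 + 223) - 269695) = sqrt(236*(-2101/5) - 269695) = sqrt(-495836/5 - 269695) = sqrt(-1844311/5) = 7*I*sqrt(188195)/5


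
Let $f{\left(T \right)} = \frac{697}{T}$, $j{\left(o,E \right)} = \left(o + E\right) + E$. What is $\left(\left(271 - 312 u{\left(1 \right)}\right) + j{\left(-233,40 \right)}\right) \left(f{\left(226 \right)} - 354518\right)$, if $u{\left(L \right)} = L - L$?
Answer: $- \frac{4727101889}{113} \approx -4.1833 \cdot 10^{7}$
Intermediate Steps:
$j{\left(o,E \right)} = o + 2 E$ ($j{\left(o,E \right)} = \left(E + o\right) + E = o + 2 E$)
$u{\left(L \right)} = 0$
$\left(\left(271 - 312 u{\left(1 \right)}\right) + j{\left(-233,40 \right)}\right) \left(f{\left(226 \right)} - 354518\right) = \left(\left(271 - 0\right) + \left(-233 + 2 \cdot 40\right)\right) \left(\frac{697}{226} - 354518\right) = \left(\left(271 + 0\right) + \left(-233 + 80\right)\right) \left(697 \cdot \frac{1}{226} - 354518\right) = \left(271 - 153\right) \left(\frac{697}{226} - 354518\right) = 118 \left(- \frac{80120371}{226}\right) = - \frac{4727101889}{113}$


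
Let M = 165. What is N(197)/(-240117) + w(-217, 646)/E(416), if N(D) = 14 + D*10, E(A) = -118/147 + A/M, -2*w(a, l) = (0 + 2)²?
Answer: -1955128793/1668092799 ≈ -1.1721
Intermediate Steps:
w(a, l) = -2 (w(a, l) = -(0 + 2)²/2 = -½*2² = -½*4 = -2)
E(A) = -118/147 + A/165
N(D) = 14 + 10*D
N(197)/(-240117) + w(-217, 646)/E(416) = (14 + 10*197)/(-240117) - 2/(-118/147 + (1/165)*416) = (14 + 1970)*(-1/240117) - 2/(-118/147 + 416/165) = 1984*(-1/240117) - 2/13894/8085 = -1984/240117 - 2*8085/13894 = -1984/240117 - 8085/6947 = -1955128793/1668092799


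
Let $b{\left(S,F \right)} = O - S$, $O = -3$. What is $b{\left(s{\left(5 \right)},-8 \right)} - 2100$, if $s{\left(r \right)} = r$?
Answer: $-2108$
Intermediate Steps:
$b{\left(S,F \right)} = -3 - S$
$b{\left(s{\left(5 \right)},-8 \right)} - 2100 = \left(-3 - 5\right) - 2100 = -8 - 2100 = -2108$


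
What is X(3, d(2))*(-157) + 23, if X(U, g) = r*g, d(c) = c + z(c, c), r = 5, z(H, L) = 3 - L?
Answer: -2332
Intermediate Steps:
d(c) = 3 (d(c) = c + (3 - c) = 3)
X(U, g) = 5*g
X(3, d(2))*(-157) + 23 = (5*3)*(-157) + 23 = 15*(-157) + 23 = -2355 + 23 = -2332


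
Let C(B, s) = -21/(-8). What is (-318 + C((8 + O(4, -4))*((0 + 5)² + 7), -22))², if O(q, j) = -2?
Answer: 6365529/64 ≈ 99461.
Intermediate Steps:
C(B, s) = 21/8 (C(B, s) = -21*(-⅛) = 21/8)
(-318 + C((8 + O(4, -4))*((0 + 5)² + 7), -22))² = (-318 + 21/8)² = (-2523/8)² = 6365529/64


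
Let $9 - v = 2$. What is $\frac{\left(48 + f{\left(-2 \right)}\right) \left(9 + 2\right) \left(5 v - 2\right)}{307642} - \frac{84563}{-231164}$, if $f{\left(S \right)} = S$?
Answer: $\frac{14937553459}{35557877644} \approx 0.42009$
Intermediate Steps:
$v = 7$ ($v = 9 - 2 = 7$)
$\frac{\left(48 + f{\left(-2 \right)}\right) \left(9 + 2\right) \left(5 v - 2\right)}{307642} - \frac{84563}{-231164} = \frac{\left(48 - 2\right) \left(9 + 2\right) \left(5 \cdot 7 - 2\right)}{307642} - \frac{84563}{-231164} = 46 \cdot 11 \left(35 - 2\right) \frac{1}{307642} - - \frac{84563}{231164} = 46 \cdot 11 \cdot 33 \cdot \frac{1}{307642} + \frac{84563}{231164} = 46 \cdot 363 \cdot \frac{1}{307642} + \frac{84563}{231164} = 16698 \cdot \frac{1}{307642} + \frac{84563}{231164} = \frac{8349}{153821} + \frac{84563}{231164} = \frac{14937553459}{35557877644}$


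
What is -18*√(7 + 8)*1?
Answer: -18*√15 ≈ -69.714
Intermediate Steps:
-18*√(7 + 8)*1 = -18*√15*1 = -18*√15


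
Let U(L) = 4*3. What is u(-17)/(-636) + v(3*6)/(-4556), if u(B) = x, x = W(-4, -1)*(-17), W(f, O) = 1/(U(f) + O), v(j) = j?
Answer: -12119/7968444 ≈ -0.0015209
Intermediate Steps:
U(L) = 12
W(f, O) = 1/(12 + O)
x = -17/11 (x = -17/(12 - 1) = -17/11 ≈ -1.5455)
u(B) = -17/11
u(-17)/(-636) + v(3*6)/(-4556) = -17/11/(-636) + (3*6)/(-4556) = -17/11*(-1/636) + 18*(-1/4556) = 17/6996 - 9/2278 = -12119/7968444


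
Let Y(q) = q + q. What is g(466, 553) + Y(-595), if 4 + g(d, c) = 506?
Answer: -688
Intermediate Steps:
g(d, c) = 502 (g(d, c) = -4 + 506 = 502)
Y(q) = 2*q
g(466, 553) + Y(-595) = 502 + 2*(-595) = 502 - 1190 = -688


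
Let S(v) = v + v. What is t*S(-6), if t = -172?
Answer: 2064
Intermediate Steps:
S(v) = 2*v
t*S(-6) = -344*(-6) = -172*(-12) = 2064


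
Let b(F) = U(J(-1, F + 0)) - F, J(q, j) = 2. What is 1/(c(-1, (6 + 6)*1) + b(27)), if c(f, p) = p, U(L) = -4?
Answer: -1/19 ≈ -0.052632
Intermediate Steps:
b(F) = -4 - F
1/(c(-1, (6 + 6)*1) + b(27)) = 1/((6 + 6)*1 + (-4 - 1*27)) = 1/(12*1 + (-4 - 27)) = 1/(12 - 31) = 1/(-19) = -1/19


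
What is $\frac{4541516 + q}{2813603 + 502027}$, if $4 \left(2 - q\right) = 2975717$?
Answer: $\frac{3038071}{2652504} \approx 1.1454$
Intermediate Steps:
$q = - \frac{2975709}{4}$ ($q = 2 - \frac{2975717}{4} = - \frac{2975709}{4} \approx -7.4393 \cdot 10^{5}$)
$\frac{4541516 + q}{2813603 + 502027} = \frac{4541516 - \frac{2975709}{4}}{2813603 + 502027} = \frac{15190355}{4 \cdot 3315630} = \frac{15190355}{4} \cdot \frac{1}{3315630} = \frac{3038071}{2652504}$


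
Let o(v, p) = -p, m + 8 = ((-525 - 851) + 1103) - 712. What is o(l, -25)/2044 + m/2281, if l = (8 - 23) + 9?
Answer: -1972667/4662364 ≈ -0.42310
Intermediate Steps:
l = -6 (l = -15 + 9 = -6)
m = -993 (m = -8 + (((-525 - 851) + 1103) - 712) = -8 + ((-1376 + 1103) - 712) = -8 + (-273 - 712) = -8 - 985 = -993)
o(l, -25)/2044 + m/2281 = -1*(-25)/2044 - 993/2281 = 25*(1/2044) - 993*1/2281 = 25/2044 - 993/2281 = -1972667/4662364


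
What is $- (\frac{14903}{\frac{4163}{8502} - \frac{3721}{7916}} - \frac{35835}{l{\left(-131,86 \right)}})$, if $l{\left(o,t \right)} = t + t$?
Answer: $- \frac{12319187082093}{16197068} \approx -7.6058 \cdot 10^{5}$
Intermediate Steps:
$l{\left(o,t \right)} = 2 t$
$- (\frac{14903}{\frac{4163}{8502} - \frac{3721}{7916}} - \frac{35835}{l{\left(-131,86 \right)}}) = - (\frac{14903}{\frac{4163}{8502} - \frac{3721}{7916}} - \frac{35835}{2 \cdot 86}) = - (\frac{14903}{4163 \cdot \frac{1}{8502} - \frac{3721}{7916}} - \frac{35835}{172}) = - (\frac{14903}{\frac{4163}{8502} - \frac{3721}{7916}} - \frac{35835}{172}) = - (\frac{14903}{\frac{659183}{33650916}} - \frac{35835}{172}) = - (14903 \cdot \frac{33650916}{659183} - \frac{35835}{172}) = - (\frac{71642800164}{94169} - \frac{35835}{172}) = \left(-1\right) \frac{12319187082093}{16197068} = - \frac{12319187082093}{16197068}$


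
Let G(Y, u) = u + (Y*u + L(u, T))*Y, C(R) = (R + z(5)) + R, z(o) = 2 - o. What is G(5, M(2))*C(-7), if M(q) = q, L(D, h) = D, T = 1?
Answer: -1054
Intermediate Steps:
C(R) = -3 + 2*R (C(R) = (R + (2 - 1*5)) + R = (R + (2 - 5)) + R = (R - 3) + R = (-3 + R) + R = -3 + 2*R)
G(Y, u) = u + Y*(u + Y*u) (G(Y, u) = u + (Y*u + u)*Y = u + (u + Y*u)*Y = u + Y*(u + Y*u))
G(5, M(2))*C(-7) = (2*(1 + 5 + 5**2))*(-3 + 2*(-7)) = (2*(1 + 5 + 25))*(-3 - 14) = (2*31)*(-17) = 62*(-17) = -1054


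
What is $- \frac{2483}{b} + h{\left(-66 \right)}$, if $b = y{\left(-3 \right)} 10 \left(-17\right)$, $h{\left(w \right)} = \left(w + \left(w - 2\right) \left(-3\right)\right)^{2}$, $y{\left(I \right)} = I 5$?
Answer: $\frac{48559717}{2550} \approx 19043.0$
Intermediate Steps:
$y{\left(I \right)} = 5 I$
$h{\left(w \right)} = \left(6 - 2 w\right)^{2}$ ($h{\left(w \right)} = \left(w + \left(-2 + w\right) \left(-3\right)\right)^{2} = \left(w - \left(-6 + 3 w\right)\right)^{2} = \left(6 - 2 w\right)^{2}$)
$b = 2550$ ($b = 5 \left(-3\right) 10 \left(-17\right) = \left(-15\right) 10 \left(-17\right) = \left(-150\right) \left(-17\right) = 2550$)
$- \frac{2483}{b} + h{\left(-66 \right)} = - \frac{2483}{2550} + 4 \left(-3 - 66\right)^{2} = \left(-2483\right) \frac{1}{2550} + 4 \left(-69\right)^{2} = - \frac{2483}{2550} + 4 \cdot 4761 = - \frac{2483}{2550} + 19044 = \frac{48559717}{2550}$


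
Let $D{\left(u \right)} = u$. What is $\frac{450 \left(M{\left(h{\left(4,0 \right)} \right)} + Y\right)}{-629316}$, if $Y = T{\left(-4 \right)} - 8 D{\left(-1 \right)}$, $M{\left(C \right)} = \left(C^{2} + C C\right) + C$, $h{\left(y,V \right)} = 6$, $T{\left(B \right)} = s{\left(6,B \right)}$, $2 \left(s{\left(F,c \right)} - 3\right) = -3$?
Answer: $- \frac{4375}{69924} \approx -0.062568$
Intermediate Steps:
$s{\left(F,c \right)} = \frac{3}{2}$ ($s{\left(F,c \right)} = 3 + \frac{1}{2} \left(-3\right) = 3 - \frac{3}{2} = \frac{3}{2}$)
$T{\left(B \right)} = \frac{3}{2}$
$M{\left(C \right)} = C + 2 C^{2}$ ($M{\left(C \right)} = \left(C^{2} + C^{2}\right) + C = 2 C^{2} + C = C + 2 C^{2}$)
$Y = \frac{19}{2}$ ($Y = \frac{3}{2} - -8 = \frac{3}{2} + 8 = \frac{19}{2} \approx 9.5$)
$\frac{450 \left(M{\left(h{\left(4,0 \right)} \right)} + Y\right)}{-629316} = \frac{450 \left(6 \left(1 + 2 \cdot 6\right) + \frac{19}{2}\right)}{-629316} = 450 \left(6 \left(1 + 12\right) + \frac{19}{2}\right) \left(- \frac{1}{629316}\right) = 450 \left(6 \cdot 13 + \frac{19}{2}\right) \left(- \frac{1}{629316}\right) = 450 \left(78 + \frac{19}{2}\right) \left(- \frac{1}{629316}\right) = 450 \cdot \frac{175}{2} \left(- \frac{1}{629316}\right) = 39375 \left(- \frac{1}{629316}\right) = - \frac{4375}{69924}$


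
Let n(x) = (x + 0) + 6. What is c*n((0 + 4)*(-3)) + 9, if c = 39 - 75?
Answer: 225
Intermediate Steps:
n(x) = 6 + x (n(x) = x + 6 = 6 + x)
c = -36
c*n((0 + 4)*(-3)) + 9 = -36*(6 + (0 + 4)*(-3)) + 9 = -36*(6 + 4*(-3)) + 9 = -36*(6 - 12) + 9 = -36*(-6) + 9 = 216 + 9 = 225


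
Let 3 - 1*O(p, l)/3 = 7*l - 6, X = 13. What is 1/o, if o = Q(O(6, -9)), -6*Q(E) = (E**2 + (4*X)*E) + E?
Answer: -1/9684 ≈ -0.00010326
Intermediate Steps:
O(p, l) = 27 - 21*l (O(p, l) = 9 - 3*(7*l - 6) = 9 - 3*(-6 + 7*l) = 9 + (18 - 21*l) = 27 - 21*l)
Q(E) = -53*E/6 - E**2/6 (Q(E) = -((E**2 + (4*13)*E) + E)/6 = -((E**2 + 52*E) + E)/6 = -(E**2 + 53*E)/6 = -53*E/6 - E**2/6)
o = -9684 (o = -(27 - 21*(-9))*(53 + (27 - 21*(-9)))/6 = -(27 + 189)*(53 + (27 + 189))/6 = -1/6*216*(53 + 216) = -1/6*216*269 = -9684)
1/o = 1/(-9684) = -1/9684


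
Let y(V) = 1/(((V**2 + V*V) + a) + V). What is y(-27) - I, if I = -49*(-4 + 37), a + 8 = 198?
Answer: 2621158/1621 ≈ 1617.0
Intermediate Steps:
a = 190 (a = -8 + 198 = 190)
I = -1617 (I = -49*33 = -1617)
y(V) = 1/(190 + V + 2*V**2) (y(V) = 1/(((V**2 + V*V) + 190) + V) = 1/(((V**2 + V**2) + 190) + V) = 1/((2*V**2 + 190) + V) = 1/((190 + 2*V**2) + V) = 1/(190 + V + 2*V**2))
y(-27) - I = 1/(190 - 27 + 2*(-27)**2) - 1*(-1617) = 1/(190 - 27 + 2*729) + 1617 = 1/(190 - 27 + 1458) + 1617 = 1/1621 + 1617 = 2621158/1621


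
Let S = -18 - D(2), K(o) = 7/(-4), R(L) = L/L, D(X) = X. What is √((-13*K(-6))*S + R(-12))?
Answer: I*√454 ≈ 21.307*I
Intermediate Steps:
R(L) = 1
K(o) = -7/4 (K(o) = 7*(-¼) = -7/4)
S = -20 (S = -18 - 1*2 = -18 - 2 = -20)
√((-13*K(-6))*S + R(-12)) = √(-13*(-7/4)*(-20) + 1) = √((91/4)*(-20) + 1) = √(-455 + 1) = √(-454) = I*√454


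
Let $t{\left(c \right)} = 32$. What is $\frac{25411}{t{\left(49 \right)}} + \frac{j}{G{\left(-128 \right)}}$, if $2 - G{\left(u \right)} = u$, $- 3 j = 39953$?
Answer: $\frac{4315897}{6240} \approx 691.65$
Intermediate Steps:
$j = - \frac{39953}{3}$ ($j = \left(- \frac{1}{3}\right) 39953 = - \frac{39953}{3} \approx -13318.0$)
$G{\left(u \right)} = 2 - u$
$\frac{25411}{t{\left(49 \right)}} + \frac{j}{G{\left(-128 \right)}} = \frac{25411}{32} - \frac{39953}{3 \left(2 - -128\right)} = 25411 \cdot \frac{1}{32} - \frac{39953}{3 \left(2 + 128\right)} = \frac{25411}{32} - \frac{39953}{3 \cdot 130} = \frac{25411}{32} - \frac{39953}{390} = \frac{4315897}{6240}$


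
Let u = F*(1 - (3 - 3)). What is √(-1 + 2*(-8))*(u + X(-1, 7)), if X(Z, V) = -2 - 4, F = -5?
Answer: -11*I*√17 ≈ -45.354*I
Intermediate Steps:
X(Z, V) = -6
u = -5 (u = -5*(1 - (3 - 3)) = -5*(1 - 1*0) = -5*(1 + 0) = -5*1 = -5)
√(-1 + 2*(-8))*(u + X(-1, 7)) = √(-1 + 2*(-8))*(-5 - 6) = √(-1 - 16)*(-11) = √(-17)*(-11) = (I*√17)*(-11) = -11*I*√17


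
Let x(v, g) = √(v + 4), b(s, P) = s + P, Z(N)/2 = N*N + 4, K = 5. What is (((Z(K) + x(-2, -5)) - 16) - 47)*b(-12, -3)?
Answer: 75 - 15*√2 ≈ 53.787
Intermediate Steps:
Z(N) = 8 + 2*N² (Z(N) = 2*(N*N + 4) = 2*(N² + 4) = 2*(4 + N²) = 8 + 2*N²)
b(s, P) = P + s
x(v, g) = √(4 + v)
(((Z(K) + x(-2, -5)) - 16) - 47)*b(-12, -3) = ((((8 + 2*5²) + √(4 - 2)) - 16) - 47)*(-3 - 12) = ((((8 + 2*25) + √2) - 16) - 47)*(-15) = ((((8 + 50) + √2) - 16) - 47)*(-15) = (((58 + √2) - 16) - 47)*(-15) = ((42 + √2) - 47)*(-15) = (-5 + √2)*(-15) = 75 - 15*√2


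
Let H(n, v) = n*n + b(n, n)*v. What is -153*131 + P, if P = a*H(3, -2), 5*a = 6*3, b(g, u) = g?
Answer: -100161/5 ≈ -20032.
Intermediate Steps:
a = 18/5 (a = (6*3)/5 = (⅕)*18 = 18/5 ≈ 3.6000)
H(n, v) = n² + n*v (H(n, v) = n*n + n*v = n² + n*v)
P = 54/5 (P = 18*(3*(3 - 2))/5 = 18*(3*1)/5 = (18/5)*3 = 54/5 ≈ 10.800)
-153*131 + P = -153*131 + 54/5 = -20043 + 54/5 = -100161/5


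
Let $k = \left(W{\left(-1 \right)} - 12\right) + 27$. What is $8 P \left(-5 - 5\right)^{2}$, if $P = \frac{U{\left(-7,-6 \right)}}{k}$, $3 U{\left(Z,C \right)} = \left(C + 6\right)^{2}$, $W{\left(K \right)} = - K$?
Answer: $0$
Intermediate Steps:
$U{\left(Z,C \right)} = \frac{\left(6 + C\right)^{2}}{3}$ ($U{\left(Z,C \right)} = \frac{\left(C + 6\right)^{2}}{3} = \frac{\left(6 + C\right)^{2}}{3}$)
$k = 16$ ($k = \left(\left(-1\right) \left(-1\right) - 12\right) + 27 = \left(1 - 12\right) + 27 = -11 + 27 = 16$)
$P = 0$ ($P = \frac{\frac{1}{3} \left(6 - 6\right)^{2}}{16} = \frac{0^{2}}{3} \cdot \frac{1}{16} = \frac{1}{3} \cdot 0 \cdot \frac{1}{16} = 0 \cdot \frac{1}{16} = 0$)
$8 P \left(-5 - 5\right)^{2} = 8 \cdot 0 \left(-5 - 5\right)^{2} = 0 \left(-10\right)^{2} = 0 \cdot 100 = 0$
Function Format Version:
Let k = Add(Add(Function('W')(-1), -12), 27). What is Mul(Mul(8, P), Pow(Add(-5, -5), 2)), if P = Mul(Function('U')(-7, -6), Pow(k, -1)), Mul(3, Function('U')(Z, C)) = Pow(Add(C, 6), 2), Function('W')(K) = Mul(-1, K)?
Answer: 0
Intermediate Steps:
Function('U')(Z, C) = Mul(Rational(1, 3), Pow(Add(6, C), 2)) (Function('U')(Z, C) = Mul(Rational(1, 3), Pow(Add(C, 6), 2)) = Mul(Rational(1, 3), Pow(Add(6, C), 2)))
k = 16 (k = Add(Add(Mul(-1, -1), -12), 27) = Add(Add(1, -12), 27) = Add(-11, 27) = 16)
P = 0 (P = Mul(Mul(Rational(1, 3), Pow(Add(6, -6), 2)), Pow(16, -1)) = Mul(Mul(Rational(1, 3), Pow(0, 2)), Rational(1, 16)) = Mul(Mul(Rational(1, 3), 0), Rational(1, 16)) = Mul(0, Rational(1, 16)) = 0)
Mul(Mul(8, P), Pow(Add(-5, -5), 2)) = Mul(Mul(8, 0), Pow(Add(-5, -5), 2)) = Mul(0, Pow(-10, 2)) = Mul(0, 100) = 0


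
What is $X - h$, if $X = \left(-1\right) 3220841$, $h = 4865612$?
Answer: $-8086453$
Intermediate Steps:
$X = -3220841$
$X - h = -3220841 - 4865612 = -8086453$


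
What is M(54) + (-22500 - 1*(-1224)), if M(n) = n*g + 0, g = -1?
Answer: -21330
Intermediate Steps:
M(n) = -n (M(n) = n*(-1) + 0 = -n + 0 = -n)
M(54) + (-22500 - 1*(-1224)) = -1*54 + (-22500 - 1*(-1224)) = -54 + (-22500 + 1224) = -54 - 21276 = -21330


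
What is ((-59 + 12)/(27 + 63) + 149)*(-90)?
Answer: -13363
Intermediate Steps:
((-59 + 12)/(27 + 63) + 149)*(-90) = (-47/90 + 149)*(-90) = (13363/90)*(-90) = -13363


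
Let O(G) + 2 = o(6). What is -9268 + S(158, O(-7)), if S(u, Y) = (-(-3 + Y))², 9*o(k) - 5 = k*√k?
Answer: -748892/81 - 160*√6/27 ≈ -9260.1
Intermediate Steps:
o(k) = 5/9 + k^(3/2)/9 (o(k) = 5/9 + (k*√k)/9 = 5/9 + k^(3/2)/9)
O(G) = -13/9 + 2*√6/3 (O(G) = -2 + (5/9 + 6^(3/2)/9) = -2 + (5/9 + (6*√6)/9) = -2 + (5/9 + 2*√6/3) = -13/9 + 2*√6/3)
S(u, Y) = (3 - Y)²
-9268 + S(158, O(-7)) = -9268 + (-3 + (-13/9 + 2*√6/3))² = -9268 + (-40/9 + 2*√6/3)²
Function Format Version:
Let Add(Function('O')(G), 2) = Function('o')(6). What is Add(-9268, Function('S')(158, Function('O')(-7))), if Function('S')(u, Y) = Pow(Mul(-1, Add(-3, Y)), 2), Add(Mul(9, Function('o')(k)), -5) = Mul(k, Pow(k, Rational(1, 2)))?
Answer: Add(Rational(-748892, 81), Mul(Rational(-160, 27), Pow(6, Rational(1, 2)))) ≈ -9260.1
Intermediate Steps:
Function('o')(k) = Add(Rational(5, 9), Mul(Rational(1, 9), Pow(k, Rational(3, 2)))) (Function('o')(k) = Add(Rational(5, 9), Mul(Rational(1, 9), Mul(k, Pow(k, Rational(1, 2))))) = Add(Rational(5, 9), Mul(Rational(1, 9), Pow(k, Rational(3, 2)))))
Function('O')(G) = Add(Rational(-13, 9), Mul(Rational(2, 3), Pow(6, Rational(1, 2)))) (Function('O')(G) = Add(-2, Add(Rational(5, 9), Mul(Rational(1, 9), Pow(6, Rational(3, 2))))) = Add(-2, Add(Rational(5, 9), Mul(Rational(1, 9), Mul(6, Pow(6, Rational(1, 2)))))) = Add(-2, Add(Rational(5, 9), Mul(Rational(2, 3), Pow(6, Rational(1, 2))))) = Add(Rational(-13, 9), Mul(Rational(2, 3), Pow(6, Rational(1, 2)))))
Function('S')(u, Y) = Pow(Add(3, Mul(-1, Y)), 2)
Add(-9268, Function('S')(158, Function('O')(-7))) = Add(-9268, Pow(Add(-3, Add(Rational(-13, 9), Mul(Rational(2, 3), Pow(6, Rational(1, 2))))), 2)) = Add(-9268, Pow(Add(Rational(-40, 9), Mul(Rational(2, 3), Pow(6, Rational(1, 2)))), 2))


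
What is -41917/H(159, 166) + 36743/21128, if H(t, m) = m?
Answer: -439761519/1753624 ≈ -250.77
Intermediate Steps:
-41917/H(159, 166) + 36743/21128 = -41917/166 + 36743/21128 = -439761519/1753624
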